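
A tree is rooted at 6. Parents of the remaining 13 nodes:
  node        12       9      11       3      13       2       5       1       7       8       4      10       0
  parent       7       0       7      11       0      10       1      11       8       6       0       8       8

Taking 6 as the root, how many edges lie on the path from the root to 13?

3

Climbing from 13 to the root: 13 → 0 → 8 → 6. That's 3 steps.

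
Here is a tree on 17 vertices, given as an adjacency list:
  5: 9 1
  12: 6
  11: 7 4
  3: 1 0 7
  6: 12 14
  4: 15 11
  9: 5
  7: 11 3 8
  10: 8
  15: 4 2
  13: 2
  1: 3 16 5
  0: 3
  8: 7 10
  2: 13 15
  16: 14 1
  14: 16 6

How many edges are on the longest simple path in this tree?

A longest path is 12-6-14-16-1-3-7-11-4-15-2-13, with 11 edges.

11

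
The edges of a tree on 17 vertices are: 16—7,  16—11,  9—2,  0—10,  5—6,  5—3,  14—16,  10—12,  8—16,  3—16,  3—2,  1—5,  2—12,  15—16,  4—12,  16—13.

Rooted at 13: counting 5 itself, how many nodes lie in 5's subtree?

The subtree rooted at 5 contains: 5, 1, 6 — 3 nodes.

3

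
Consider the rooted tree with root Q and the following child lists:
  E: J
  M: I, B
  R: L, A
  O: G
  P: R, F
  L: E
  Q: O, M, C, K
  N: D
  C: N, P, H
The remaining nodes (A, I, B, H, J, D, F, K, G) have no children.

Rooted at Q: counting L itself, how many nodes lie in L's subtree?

3

L's subtree: {L, E, J}, size 3.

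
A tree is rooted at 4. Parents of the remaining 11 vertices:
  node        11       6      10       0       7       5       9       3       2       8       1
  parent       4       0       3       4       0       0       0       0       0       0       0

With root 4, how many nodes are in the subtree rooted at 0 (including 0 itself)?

The subtree rooted at 0 contains: 0, 2, 5, 3, 7, 9, 1, 6, 8, 10 — 10 nodes.

10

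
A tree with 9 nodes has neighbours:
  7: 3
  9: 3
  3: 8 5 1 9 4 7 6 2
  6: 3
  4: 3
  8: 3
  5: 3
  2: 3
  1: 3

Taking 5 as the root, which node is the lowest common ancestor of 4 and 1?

3

Ancestors of 4 (toward the root): 4, 3, 5.
Ancestors of 1: 1, 3, 5.
The deepest node appearing in both lists is 3.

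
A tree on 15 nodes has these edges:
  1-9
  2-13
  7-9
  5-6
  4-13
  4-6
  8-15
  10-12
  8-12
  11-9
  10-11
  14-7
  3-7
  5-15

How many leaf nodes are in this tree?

4

Exactly 4 nodes have a single neighbour: 1, 2, 3, 14.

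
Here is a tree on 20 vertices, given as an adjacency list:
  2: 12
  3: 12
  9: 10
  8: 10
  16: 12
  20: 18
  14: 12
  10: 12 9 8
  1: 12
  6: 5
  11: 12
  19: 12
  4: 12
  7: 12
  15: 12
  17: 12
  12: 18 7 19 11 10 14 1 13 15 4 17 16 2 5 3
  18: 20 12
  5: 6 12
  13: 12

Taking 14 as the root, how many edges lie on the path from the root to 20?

3

Path from 14 to 20: 14 – 12 – 18 – 20, which has 3 edges.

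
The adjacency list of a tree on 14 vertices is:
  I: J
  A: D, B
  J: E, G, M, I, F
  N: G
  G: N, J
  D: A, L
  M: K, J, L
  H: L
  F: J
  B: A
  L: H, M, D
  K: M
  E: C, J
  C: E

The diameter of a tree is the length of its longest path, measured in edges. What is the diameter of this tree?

7

BFS from B reaches C last, at distance 7; BFS from C confirms no node is farther.
Path: B – A – D – L – M – J – E – C.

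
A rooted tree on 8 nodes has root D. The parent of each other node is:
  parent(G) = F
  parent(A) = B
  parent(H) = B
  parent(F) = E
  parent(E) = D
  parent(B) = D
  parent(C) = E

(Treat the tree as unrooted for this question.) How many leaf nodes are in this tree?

Degree-1 nodes: A, C, G, H — 4 of them.

4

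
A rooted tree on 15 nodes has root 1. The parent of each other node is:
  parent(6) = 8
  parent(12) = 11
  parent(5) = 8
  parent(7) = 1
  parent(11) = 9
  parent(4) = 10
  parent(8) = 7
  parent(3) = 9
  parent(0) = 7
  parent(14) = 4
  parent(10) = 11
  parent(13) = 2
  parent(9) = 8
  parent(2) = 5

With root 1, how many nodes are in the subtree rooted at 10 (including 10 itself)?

The subtree rooted at 10 contains: 10, 4, 14 — 3 nodes.

3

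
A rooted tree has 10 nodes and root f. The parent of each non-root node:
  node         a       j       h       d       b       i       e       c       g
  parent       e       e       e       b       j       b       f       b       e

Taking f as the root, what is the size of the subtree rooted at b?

The subtree rooted at b contains: b, i, d, c — 4 nodes.

4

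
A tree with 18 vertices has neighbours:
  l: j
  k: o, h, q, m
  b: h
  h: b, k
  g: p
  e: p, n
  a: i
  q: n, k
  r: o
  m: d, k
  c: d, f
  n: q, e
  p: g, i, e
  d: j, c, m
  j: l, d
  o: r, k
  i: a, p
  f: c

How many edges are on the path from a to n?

a–i–p–e–n: 4 edges.

4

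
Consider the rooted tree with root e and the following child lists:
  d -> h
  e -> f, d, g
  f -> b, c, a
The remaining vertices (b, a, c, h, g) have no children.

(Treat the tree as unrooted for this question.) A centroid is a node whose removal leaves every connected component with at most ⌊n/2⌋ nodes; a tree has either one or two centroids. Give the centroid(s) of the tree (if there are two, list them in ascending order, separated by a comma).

e, f

If f is removed the pieces have sizes 4, 1, 1, 1, all ≤ ⌊8/2⌋ = 4.
e is adjacent to f and is also a centroid (the largest component after removing it is likewise 4).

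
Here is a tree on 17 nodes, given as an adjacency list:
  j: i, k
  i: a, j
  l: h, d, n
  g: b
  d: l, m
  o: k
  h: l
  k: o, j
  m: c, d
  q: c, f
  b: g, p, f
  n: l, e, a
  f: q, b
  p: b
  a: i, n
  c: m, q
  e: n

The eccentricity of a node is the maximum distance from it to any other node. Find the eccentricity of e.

9

The node farthest from e is p (g also at distance 9), via e – n – l – d – m – c – q – f – b – p — 9 edges.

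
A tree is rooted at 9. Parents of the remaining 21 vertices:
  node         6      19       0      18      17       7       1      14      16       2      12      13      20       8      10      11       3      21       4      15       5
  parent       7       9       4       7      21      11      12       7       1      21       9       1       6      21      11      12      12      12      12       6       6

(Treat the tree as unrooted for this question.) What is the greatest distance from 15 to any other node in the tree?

A farthest node from 15 is 19 (13, 0, 2, 17, 16, 8 also at distance 6).
The path 15-6-7-11-12-9-19 has 6 edges.

6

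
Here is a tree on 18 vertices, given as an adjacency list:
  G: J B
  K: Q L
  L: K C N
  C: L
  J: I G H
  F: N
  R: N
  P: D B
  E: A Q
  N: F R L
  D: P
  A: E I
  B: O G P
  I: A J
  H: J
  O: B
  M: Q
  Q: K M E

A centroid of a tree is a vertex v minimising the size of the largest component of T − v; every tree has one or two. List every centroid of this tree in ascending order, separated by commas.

Removing E splits the tree into components of sizes 9, 8; the largest is 9 ≤ ⌊18/2⌋ = 9.
A is adjacent to E and is also a centroid (the largest component after removing it is likewise 9).

A, E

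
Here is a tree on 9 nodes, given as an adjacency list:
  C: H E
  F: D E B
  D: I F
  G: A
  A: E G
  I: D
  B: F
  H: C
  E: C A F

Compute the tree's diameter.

5

A longest path is I – D – F – E – A – G, with 5 edges.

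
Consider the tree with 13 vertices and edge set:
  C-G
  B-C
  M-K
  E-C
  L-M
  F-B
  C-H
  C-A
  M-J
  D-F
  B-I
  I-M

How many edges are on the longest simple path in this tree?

5

Starting from A, a farthest node is K at distance 5.
One longest path: A–C–B–I–M–K.
So the diameter is 5.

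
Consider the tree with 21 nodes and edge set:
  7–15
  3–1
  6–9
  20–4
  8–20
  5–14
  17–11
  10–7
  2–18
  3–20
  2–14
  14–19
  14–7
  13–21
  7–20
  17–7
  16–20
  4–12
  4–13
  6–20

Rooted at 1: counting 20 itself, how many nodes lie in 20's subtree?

19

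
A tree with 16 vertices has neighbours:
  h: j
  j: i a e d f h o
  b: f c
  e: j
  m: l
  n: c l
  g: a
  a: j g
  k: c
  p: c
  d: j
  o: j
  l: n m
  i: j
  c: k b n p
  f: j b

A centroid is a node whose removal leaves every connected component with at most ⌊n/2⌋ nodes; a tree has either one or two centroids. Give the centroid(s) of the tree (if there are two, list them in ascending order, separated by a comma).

f, j

If f is removed the pieces have sizes 8, 7, all ≤ ⌊16/2⌋ = 8.
j is adjacent to f and is also a centroid (the largest component after removing it is likewise 8).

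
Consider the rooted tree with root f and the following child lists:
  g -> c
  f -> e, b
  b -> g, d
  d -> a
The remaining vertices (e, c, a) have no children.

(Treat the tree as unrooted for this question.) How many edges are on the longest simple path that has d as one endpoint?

3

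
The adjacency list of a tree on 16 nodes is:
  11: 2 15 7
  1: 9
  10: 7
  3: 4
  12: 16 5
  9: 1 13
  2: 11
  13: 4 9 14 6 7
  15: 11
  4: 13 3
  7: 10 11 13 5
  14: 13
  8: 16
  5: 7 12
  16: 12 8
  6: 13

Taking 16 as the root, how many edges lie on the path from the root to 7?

3

16–12–5–7 — 3 edges.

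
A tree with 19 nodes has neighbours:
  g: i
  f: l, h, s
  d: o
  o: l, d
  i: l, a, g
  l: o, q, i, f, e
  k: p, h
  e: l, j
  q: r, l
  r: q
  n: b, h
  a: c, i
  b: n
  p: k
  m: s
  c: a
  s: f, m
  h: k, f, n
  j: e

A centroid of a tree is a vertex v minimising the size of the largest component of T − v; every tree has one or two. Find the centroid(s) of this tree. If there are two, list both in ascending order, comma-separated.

If l is removed the pieces have sizes 8, 4, 2, 2, 2, all ≤ ⌊19/2⌋ = 9.
Every other node leaves some component of size > 9, so the centroid is unique.

l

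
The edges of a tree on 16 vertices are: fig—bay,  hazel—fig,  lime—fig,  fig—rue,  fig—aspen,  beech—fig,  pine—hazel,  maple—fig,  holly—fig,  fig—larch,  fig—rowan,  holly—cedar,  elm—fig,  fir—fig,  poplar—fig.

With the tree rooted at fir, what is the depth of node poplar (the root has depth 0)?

2

fir → fig → poplar — 2 edges.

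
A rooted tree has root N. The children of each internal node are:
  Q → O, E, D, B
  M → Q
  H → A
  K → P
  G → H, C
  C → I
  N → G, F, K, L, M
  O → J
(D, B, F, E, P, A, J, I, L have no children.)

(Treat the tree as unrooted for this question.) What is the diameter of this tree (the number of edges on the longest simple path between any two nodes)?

7

Starting from J, a farthest node is A at distance 7.
One longest path: J-O-Q-M-N-G-H-A.
So the diameter is 7.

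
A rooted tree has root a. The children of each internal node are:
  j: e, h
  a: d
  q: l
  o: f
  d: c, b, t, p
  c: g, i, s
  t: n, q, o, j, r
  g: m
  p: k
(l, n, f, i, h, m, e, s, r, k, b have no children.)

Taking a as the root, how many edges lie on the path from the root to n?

Path from a to n: a–d–t–n, which has 3 edges.

3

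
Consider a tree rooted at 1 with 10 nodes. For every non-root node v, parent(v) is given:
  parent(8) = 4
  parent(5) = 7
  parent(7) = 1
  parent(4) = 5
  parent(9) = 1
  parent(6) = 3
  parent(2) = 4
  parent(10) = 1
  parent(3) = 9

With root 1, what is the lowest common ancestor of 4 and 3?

1

Ancestors of 4 (toward the root): 4, 5, 7, 1.
Ancestors of 3: 3, 9, 1.
The deepest node appearing in both lists is 1.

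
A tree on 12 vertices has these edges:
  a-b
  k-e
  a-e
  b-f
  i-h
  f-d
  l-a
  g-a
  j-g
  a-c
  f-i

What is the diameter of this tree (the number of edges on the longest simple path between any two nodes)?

6

BFS from j reaches h last, at distance 6; BFS from h confirms no node is farther.
Path: j–g–a–b–f–i–h.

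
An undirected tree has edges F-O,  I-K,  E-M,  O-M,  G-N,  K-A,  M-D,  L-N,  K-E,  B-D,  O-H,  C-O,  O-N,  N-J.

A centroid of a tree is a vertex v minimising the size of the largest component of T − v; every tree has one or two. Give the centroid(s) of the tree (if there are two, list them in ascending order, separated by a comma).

O

Delete O: the remaining components have sizes 7, 4, 1, 1, 1. Max 7 ≤ 7, so O is a centroid.
Every other node leaves some component of size > 7, so the centroid is unique.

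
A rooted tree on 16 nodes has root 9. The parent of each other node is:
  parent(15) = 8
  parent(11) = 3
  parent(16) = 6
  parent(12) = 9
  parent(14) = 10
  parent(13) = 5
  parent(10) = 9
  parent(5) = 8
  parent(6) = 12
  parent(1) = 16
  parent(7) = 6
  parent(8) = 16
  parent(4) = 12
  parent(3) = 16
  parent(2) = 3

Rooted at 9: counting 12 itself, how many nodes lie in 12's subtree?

Descendants of 12 (including itself): 12, 6, 4, 16, 7, 8, 1, 3, 5, 15, 11, 2, 13. That's 13.

13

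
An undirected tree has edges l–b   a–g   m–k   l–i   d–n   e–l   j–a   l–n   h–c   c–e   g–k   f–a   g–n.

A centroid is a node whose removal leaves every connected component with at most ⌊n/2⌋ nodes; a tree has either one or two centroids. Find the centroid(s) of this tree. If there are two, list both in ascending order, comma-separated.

Removing n splits the tree into components of sizes 6, 6, 1; the largest is 6 ≤ ⌊14/2⌋ = 7.
Every other node leaves some component of size > 7, so the centroid is unique.

n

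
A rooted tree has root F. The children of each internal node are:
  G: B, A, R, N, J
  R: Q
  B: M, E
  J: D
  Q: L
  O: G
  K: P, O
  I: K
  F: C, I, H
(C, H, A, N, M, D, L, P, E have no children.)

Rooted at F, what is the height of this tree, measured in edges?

7

A deepest node is L, reached by F–I–K–O–G–R–Q–L.
That path has 7 edges, so the height is 7.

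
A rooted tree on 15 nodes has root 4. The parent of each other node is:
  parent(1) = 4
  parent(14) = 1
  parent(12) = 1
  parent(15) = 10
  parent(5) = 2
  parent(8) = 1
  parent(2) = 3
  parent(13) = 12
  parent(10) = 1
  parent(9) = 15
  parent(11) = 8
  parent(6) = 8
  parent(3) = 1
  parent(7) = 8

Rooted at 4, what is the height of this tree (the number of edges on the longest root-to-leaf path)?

4

5 sits deepest: 4–1–3–2–5 — 4 edges from the root.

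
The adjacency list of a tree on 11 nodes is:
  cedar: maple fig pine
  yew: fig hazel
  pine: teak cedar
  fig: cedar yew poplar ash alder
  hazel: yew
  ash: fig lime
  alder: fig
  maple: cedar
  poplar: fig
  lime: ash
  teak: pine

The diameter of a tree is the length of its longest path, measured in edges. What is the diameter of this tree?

Starting from teak, a farthest node is lime at distance 5.
One longest path: teak – pine – cedar – fig – ash – lime.
So the diameter is 5.

5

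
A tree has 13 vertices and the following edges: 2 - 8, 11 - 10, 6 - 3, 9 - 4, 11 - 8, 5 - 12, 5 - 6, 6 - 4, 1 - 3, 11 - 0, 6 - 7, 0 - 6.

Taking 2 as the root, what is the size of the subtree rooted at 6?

8

6's subtree: {6, 5, 4, 3, 7, 12, 9, 1}, size 8.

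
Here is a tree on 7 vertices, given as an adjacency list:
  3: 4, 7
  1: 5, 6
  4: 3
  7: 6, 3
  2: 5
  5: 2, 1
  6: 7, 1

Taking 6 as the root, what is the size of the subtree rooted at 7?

3

The subtree rooted at 7 contains: 7, 3, 4 — 3 nodes.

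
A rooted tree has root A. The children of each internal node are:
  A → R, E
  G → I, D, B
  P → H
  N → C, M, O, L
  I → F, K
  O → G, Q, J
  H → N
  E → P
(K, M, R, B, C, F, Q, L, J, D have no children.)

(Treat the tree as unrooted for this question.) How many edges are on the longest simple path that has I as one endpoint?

A farthest node from I is R.
The path I–G–O–N–H–P–E–A–R has 8 edges.

8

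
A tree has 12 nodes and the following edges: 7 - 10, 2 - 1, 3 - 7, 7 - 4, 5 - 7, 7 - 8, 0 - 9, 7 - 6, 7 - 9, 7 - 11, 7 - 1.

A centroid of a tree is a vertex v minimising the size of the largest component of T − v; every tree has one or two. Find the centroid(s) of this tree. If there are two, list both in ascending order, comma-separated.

If 7 is removed the pieces have sizes 2, 2, 1, 1, 1, 1, 1, 1, 1, all ≤ ⌊12/2⌋ = 6.
No neighbour of 7 does as well, so 7 is the unique centroid.

7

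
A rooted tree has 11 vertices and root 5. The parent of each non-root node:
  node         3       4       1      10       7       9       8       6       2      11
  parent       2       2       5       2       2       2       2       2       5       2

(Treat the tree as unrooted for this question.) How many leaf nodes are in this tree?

Degree-1 nodes: 1, 3, 4, 6, 7, 8, 9, 10, 11 — 9 of them.

9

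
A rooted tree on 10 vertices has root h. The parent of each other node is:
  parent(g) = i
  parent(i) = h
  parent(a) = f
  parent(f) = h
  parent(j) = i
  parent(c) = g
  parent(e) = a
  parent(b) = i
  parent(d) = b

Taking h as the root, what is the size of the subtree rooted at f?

3

The subtree rooted at f contains: f, a, e — 3 nodes.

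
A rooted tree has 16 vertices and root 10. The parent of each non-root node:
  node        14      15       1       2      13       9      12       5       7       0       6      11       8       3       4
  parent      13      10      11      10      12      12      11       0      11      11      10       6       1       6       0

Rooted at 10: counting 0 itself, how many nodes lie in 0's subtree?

Descendants of 0 (including itself): 0, 4, 5. That's 3.

3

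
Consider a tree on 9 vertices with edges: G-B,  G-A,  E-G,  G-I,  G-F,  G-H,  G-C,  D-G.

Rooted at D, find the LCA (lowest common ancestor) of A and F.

Ancestors of A (toward the root): A, G, D.
Ancestors of F: F, G, D.
The deepest node appearing in both lists is G.

G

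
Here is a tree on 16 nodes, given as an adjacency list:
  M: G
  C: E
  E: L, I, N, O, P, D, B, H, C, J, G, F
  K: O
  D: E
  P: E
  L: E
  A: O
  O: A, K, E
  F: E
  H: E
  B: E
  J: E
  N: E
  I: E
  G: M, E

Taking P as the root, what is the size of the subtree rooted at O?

Descendants of O (including itself): O, K, A. That's 3.

3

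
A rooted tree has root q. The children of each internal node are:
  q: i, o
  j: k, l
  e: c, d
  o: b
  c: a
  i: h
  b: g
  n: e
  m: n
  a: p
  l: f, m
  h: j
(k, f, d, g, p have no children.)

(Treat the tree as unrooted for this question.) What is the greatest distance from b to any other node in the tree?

A farthest node from b is p.
The path b – o – q – i – h – j – l – m – n – e – c – a – p has 12 edges.

12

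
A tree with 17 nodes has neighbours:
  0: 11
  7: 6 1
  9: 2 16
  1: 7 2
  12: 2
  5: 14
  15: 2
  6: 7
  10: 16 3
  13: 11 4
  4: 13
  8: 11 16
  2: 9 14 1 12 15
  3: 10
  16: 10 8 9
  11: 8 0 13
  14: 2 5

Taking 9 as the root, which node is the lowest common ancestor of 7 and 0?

9

Ancestors of 7 (toward the root): 7, 1, 2, 9.
Ancestors of 0: 0, 11, 8, 16, 9.
The deepest node appearing in both lists is 9.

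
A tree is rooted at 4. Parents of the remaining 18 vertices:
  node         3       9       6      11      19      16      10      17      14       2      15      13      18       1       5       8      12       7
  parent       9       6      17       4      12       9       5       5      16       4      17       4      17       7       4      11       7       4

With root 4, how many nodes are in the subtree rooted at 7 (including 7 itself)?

Descendants of 7 (including itself): 7, 12, 1, 19. That's 4.

4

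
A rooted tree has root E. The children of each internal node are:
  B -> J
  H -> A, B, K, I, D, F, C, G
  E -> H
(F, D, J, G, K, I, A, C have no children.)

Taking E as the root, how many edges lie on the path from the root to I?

2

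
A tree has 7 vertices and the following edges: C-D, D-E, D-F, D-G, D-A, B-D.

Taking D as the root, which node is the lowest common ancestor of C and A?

Path C→root: C D; path A→root: A D.
First common node: D.

D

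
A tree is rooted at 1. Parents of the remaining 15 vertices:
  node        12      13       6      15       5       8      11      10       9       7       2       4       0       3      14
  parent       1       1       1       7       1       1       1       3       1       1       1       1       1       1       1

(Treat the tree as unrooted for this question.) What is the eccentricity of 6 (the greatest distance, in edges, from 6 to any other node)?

3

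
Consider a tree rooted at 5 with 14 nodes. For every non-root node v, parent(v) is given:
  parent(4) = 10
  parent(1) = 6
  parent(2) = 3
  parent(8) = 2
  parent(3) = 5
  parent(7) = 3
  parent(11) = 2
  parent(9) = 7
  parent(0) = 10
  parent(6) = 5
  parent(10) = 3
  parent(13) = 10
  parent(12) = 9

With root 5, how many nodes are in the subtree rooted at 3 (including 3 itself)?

11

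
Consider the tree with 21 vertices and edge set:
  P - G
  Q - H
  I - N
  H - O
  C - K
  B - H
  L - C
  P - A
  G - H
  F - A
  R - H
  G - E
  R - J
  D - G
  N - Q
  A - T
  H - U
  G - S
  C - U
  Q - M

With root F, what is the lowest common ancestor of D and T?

A

Ancestors of D (toward the root): D, G, P, A, F.
Ancestors of T: T, A, F.
The deepest node appearing in both lists is A.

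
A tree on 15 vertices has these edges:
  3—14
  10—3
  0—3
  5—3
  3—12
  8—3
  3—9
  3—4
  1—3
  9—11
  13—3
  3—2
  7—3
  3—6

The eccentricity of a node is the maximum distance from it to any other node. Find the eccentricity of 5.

3

The node farthest from 5 is 11, via 5-3-9-11 — 3 edges.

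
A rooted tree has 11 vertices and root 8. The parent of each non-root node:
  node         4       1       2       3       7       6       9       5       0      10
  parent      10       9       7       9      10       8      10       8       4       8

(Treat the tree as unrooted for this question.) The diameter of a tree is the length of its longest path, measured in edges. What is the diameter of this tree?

BFS from 3 reaches 0 last, at distance 4; BFS from 0 confirms no node is farther.
Path: 3-9-10-4-0.

4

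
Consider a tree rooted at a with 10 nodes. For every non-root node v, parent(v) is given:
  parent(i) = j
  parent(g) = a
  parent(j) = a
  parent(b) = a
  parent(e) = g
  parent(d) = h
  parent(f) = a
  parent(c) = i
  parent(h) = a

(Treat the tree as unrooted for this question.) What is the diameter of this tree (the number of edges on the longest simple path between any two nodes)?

Starting from c, a farthest node is e at distance 5.
One longest path: c-i-j-a-g-e.
So the diameter is 5.

5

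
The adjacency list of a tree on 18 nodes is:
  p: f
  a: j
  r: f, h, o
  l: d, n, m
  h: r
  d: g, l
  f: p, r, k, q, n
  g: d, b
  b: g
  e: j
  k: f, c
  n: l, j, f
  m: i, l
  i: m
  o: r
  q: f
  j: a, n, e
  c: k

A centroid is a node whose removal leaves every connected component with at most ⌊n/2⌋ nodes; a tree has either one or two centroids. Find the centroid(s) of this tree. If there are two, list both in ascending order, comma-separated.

n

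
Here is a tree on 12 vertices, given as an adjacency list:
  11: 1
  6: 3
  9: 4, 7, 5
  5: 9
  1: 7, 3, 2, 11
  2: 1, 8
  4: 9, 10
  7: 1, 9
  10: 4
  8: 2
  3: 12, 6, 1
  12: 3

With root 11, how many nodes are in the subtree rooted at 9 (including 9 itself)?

4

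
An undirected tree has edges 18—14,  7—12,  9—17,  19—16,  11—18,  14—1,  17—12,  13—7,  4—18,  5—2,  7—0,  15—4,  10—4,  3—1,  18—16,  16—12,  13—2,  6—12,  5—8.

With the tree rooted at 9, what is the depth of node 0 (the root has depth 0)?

Path from 9 to 0: 9 – 17 – 12 – 7 – 0, which has 4 edges.

4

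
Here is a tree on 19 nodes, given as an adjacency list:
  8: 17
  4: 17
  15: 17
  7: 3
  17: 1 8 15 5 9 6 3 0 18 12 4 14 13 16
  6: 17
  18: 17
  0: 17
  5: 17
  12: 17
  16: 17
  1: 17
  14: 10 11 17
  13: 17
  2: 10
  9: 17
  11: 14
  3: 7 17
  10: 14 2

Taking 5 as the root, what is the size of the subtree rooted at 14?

4

14's subtree: {14, 11, 10, 2}, size 4.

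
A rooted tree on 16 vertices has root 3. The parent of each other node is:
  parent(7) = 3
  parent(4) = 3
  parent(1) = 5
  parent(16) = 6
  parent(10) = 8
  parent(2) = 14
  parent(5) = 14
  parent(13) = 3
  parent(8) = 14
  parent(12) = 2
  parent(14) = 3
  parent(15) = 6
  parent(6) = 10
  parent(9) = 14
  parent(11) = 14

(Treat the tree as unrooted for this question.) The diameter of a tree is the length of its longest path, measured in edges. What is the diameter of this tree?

6

Starting from 16, a farthest node is 4 at distance 6.
One longest path: 16-6-10-8-14-3-4.
So the diameter is 6.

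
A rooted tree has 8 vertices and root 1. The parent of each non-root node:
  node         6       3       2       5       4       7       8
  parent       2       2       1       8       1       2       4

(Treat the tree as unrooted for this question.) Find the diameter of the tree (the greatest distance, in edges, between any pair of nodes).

5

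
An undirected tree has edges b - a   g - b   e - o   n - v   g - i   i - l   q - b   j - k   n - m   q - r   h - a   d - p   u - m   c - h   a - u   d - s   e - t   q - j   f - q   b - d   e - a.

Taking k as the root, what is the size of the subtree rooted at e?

3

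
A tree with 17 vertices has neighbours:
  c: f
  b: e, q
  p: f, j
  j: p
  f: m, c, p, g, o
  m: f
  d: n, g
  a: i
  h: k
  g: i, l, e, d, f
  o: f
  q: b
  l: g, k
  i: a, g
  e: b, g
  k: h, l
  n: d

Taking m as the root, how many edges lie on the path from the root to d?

Climbing from d to the root: d–g–f–m. That's 3 steps.

3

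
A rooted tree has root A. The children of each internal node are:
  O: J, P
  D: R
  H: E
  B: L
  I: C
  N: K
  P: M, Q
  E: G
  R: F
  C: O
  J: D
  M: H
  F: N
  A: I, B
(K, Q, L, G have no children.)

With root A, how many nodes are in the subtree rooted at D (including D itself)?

D's subtree: {D, R, F, N, K}, size 5.

5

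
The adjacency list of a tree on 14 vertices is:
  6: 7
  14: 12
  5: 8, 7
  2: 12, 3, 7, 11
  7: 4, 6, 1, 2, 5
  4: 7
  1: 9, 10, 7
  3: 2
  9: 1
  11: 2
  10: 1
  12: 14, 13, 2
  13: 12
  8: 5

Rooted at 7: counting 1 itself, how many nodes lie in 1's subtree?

3

The subtree rooted at 1 contains: 1, 10, 9 — 3 nodes.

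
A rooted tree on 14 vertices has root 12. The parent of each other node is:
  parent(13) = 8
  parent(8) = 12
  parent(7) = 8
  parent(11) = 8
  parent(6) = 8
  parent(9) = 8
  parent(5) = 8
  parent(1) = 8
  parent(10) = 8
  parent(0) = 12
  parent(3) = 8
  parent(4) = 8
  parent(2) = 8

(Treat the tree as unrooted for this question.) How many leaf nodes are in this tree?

Exactly 12 nodes have a single neighbour: 0, 1, 2, 3, 4, 5, 6, 7, 9, 10, 11, 13.

12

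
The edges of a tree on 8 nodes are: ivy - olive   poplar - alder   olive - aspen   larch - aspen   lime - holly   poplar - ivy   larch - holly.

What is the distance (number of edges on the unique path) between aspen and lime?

3

aspen - larch - holly - lime: 3 edges.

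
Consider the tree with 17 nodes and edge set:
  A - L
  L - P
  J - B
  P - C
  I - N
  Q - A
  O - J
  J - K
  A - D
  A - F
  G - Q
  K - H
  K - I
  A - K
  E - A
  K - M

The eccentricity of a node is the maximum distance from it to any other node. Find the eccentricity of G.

Distances from G peak at 5, attained at N (B, O, C also at distance 5).
G–Q–A–K–I–N

5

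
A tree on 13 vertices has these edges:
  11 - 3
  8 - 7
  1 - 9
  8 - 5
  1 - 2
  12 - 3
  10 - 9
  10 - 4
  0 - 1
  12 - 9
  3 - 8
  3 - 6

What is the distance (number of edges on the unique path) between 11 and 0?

5

11 – 3 – 12 – 9 – 1 – 0: 5 edges.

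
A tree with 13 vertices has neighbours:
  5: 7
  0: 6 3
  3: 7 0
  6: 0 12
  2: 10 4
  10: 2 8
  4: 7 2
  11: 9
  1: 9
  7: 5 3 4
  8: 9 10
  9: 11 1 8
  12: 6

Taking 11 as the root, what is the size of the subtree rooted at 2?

2's subtree: {2, 4, 7, 3, 5, 0, 6, 12}, size 8.

8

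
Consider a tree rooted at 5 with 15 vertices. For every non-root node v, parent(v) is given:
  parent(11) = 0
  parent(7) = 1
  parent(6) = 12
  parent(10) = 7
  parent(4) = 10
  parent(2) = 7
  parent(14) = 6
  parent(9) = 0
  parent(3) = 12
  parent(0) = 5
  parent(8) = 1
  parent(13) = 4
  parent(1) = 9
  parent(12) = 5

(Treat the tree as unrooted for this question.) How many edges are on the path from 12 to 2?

12 - 5 - 0 - 9 - 1 - 7 - 2: 6 edges.

6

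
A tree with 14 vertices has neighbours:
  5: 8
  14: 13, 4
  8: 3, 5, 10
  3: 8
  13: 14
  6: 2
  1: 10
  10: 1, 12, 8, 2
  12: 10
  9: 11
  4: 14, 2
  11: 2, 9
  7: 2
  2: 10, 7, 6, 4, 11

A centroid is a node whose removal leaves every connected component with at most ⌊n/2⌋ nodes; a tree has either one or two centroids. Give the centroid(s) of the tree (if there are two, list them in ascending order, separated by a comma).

2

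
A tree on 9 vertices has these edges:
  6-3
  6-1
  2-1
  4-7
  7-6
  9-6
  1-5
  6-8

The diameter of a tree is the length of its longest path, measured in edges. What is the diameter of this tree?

4

Starting from 4, a farthest node is 5 at distance 4.
One longest path: 4-7-6-1-5.
So the diameter is 4.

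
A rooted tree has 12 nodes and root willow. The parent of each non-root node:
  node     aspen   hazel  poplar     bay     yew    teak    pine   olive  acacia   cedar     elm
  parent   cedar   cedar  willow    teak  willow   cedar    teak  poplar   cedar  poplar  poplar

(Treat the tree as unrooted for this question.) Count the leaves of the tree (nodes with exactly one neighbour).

8

The leaves are acacia, aspen, bay, elm, hazel, olive, pine, yew.
That is 8 leaves.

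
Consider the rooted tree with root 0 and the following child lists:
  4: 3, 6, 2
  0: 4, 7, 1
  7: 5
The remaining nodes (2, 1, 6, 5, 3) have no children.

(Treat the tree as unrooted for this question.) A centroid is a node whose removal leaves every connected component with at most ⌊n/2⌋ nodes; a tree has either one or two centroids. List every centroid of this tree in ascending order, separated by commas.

0, 4

Removing 4 splits the tree into components of sizes 4, 1, 1, 1; the largest is 4 ≤ ⌊8/2⌋ = 4.
0 is adjacent to 4 and is also a centroid (the largest component after removing it is likewise 4).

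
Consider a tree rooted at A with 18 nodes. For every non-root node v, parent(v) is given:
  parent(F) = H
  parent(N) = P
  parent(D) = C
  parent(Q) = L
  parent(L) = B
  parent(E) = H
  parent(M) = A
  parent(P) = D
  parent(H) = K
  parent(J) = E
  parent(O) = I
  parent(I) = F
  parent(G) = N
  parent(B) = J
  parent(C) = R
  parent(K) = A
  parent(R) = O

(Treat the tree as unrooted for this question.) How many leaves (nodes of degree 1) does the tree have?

3

The leaves are G, M, Q.
That is 3 leaves.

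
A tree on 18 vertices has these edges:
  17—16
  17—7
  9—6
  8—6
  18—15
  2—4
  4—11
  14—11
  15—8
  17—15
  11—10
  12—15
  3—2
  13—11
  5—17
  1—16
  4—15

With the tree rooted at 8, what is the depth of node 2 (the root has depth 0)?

3

Climbing from 2 to the root: 2 – 4 – 15 – 8. That's 3 steps.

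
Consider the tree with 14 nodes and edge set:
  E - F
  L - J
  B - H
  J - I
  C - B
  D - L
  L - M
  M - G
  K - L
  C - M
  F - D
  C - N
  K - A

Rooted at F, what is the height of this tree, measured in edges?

The longest root-to-leaf path is F-D-L-M-C-B-H (6 edges).

6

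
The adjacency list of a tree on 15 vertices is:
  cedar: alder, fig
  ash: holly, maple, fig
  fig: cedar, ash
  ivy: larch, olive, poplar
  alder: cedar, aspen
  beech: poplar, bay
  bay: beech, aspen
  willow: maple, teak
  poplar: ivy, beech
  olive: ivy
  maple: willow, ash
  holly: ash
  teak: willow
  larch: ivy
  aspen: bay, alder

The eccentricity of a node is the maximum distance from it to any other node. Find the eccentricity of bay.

8

The node farthest from bay is teak, via bay – aspen – alder – cedar – fig – ash – maple – willow – teak — 8 edges.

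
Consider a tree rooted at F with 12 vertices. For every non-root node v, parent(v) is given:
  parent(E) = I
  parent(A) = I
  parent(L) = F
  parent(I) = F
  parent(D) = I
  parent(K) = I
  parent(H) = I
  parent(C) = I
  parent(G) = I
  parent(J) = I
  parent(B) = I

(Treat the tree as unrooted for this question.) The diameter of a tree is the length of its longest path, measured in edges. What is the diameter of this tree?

BFS from L reaches B last, at distance 3; BFS from B confirms no node is farther.
Path: L–F–I–B.

3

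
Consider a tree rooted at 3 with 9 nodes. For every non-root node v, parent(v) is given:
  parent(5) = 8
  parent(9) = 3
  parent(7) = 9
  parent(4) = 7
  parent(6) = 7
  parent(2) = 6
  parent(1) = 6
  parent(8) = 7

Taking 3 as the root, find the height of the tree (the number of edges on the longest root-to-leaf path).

2 sits deepest: 3 → 9 → 7 → 6 → 2 — 4 edges from the root.

4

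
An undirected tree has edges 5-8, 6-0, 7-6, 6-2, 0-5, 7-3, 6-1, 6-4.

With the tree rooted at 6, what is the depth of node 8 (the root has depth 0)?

Climbing from 8 to the root: 8–5–0–6. That's 3 steps.

3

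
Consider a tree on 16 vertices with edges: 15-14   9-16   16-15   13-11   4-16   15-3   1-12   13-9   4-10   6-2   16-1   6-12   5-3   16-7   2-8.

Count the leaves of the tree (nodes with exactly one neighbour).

6

The leaves are 5, 7, 8, 10, 11, 14.
That is 6 leaves.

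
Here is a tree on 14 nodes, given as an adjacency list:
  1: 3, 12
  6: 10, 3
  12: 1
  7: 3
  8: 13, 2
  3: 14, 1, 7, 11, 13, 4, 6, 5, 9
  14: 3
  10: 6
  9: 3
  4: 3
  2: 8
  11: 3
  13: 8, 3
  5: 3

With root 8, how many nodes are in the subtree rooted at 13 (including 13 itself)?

12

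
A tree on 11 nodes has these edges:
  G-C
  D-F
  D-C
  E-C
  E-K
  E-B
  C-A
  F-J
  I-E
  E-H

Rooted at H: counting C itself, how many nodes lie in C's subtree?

Descendants of C (including itself): C, D, A, G, F, J. That's 6.

6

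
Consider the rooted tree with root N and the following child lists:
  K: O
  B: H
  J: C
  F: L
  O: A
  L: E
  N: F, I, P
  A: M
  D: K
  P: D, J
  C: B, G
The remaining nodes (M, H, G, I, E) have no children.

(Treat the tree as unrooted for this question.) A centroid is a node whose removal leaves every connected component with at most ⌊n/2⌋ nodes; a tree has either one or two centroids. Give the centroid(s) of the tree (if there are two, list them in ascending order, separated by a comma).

P

If P is removed the pieces have sizes 5, 5, 5, all ≤ ⌊16/2⌋ = 8.
Every other node leaves some component of size > 8, so the centroid is unique.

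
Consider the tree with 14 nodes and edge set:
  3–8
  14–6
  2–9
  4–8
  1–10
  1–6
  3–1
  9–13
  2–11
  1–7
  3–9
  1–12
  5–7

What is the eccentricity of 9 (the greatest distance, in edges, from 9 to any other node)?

4

The node farthest from 9 is 14 (5 also at distance 4), via 9–3–1–6–14 — 4 edges.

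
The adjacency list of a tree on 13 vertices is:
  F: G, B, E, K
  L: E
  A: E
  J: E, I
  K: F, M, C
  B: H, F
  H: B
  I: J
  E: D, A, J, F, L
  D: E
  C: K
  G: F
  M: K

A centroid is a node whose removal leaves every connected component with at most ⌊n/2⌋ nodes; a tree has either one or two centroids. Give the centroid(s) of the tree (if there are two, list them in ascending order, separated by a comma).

F

If F is removed the pieces have sizes 6, 3, 2, 1, all ≤ ⌊13/2⌋ = 6.
No neighbour of F does as well, so F is the unique centroid.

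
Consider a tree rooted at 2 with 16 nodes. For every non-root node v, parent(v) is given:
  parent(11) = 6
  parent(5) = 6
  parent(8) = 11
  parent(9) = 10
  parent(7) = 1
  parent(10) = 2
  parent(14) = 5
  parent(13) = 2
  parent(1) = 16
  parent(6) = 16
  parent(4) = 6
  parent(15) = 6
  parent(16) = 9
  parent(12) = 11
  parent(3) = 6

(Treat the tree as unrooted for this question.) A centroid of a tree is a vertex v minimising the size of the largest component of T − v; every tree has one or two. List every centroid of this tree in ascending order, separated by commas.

Removing 6 splits the tree into components of sizes 7, 3, 2, 1, 1, 1; the largest is 7 ≤ ⌊16/2⌋ = 8.
Every other node leaves some component of size > 8, so the centroid is unique.

6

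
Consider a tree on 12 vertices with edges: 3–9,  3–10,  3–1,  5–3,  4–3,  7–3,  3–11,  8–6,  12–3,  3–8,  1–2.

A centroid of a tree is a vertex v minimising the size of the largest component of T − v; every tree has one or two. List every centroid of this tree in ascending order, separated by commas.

3

If 3 is removed the pieces have sizes 2, 2, 1, 1, 1, 1, 1, 1, 1, all ≤ ⌊12/2⌋ = 6.
No neighbour of 3 does as well, so 3 is the unique centroid.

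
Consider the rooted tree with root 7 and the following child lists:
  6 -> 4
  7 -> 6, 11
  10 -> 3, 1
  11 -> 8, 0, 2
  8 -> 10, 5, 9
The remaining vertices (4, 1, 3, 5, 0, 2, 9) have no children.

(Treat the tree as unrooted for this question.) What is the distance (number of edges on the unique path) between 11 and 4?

3

The path is 11 – 7 – 6 – 4, which has 3 edges.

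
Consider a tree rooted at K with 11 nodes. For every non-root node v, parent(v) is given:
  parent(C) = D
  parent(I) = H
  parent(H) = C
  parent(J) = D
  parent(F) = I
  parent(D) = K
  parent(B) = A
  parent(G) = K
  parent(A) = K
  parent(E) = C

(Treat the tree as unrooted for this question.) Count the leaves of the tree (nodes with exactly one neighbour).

Exactly 5 nodes have a single neighbour: B, E, F, G, J.

5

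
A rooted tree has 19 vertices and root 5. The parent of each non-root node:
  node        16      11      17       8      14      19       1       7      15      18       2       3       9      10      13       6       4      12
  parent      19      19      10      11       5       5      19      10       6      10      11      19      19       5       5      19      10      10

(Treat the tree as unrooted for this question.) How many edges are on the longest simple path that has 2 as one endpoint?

A farthest node from 2 is 4 (17, 18, 12, 7 also at distance 5).
The path 2–11–19–5–10–4 has 5 edges.

5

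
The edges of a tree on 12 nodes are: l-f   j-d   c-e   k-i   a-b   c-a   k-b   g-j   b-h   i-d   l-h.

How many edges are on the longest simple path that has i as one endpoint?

A farthest node from i is e (f also at distance 5).
The path i-k-b-a-c-e has 5 edges.

5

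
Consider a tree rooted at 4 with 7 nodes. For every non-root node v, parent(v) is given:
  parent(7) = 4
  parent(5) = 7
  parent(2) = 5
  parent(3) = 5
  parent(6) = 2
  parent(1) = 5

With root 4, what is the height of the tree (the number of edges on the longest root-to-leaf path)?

4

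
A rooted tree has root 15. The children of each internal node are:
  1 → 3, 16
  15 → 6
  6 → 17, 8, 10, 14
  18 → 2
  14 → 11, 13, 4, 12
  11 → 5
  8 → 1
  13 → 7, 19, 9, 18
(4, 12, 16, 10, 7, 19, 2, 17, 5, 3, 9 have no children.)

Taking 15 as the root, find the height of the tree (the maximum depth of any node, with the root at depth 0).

5

The longest root-to-leaf path is 15 – 6 – 14 – 13 – 18 – 2 (5 edges).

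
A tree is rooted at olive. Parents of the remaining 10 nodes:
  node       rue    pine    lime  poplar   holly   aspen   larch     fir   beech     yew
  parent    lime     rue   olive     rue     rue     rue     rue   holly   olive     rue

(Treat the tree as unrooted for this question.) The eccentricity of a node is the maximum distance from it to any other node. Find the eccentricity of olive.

4

Distances from olive peak at 4, attained at fir.
olive-lime-rue-holly-fir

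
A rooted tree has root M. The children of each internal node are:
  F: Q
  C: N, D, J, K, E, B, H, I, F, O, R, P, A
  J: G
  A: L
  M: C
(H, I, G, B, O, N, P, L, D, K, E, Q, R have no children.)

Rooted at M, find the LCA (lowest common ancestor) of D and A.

Path D→root: D C M; path A→root: A C M.
First common node: C.

C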